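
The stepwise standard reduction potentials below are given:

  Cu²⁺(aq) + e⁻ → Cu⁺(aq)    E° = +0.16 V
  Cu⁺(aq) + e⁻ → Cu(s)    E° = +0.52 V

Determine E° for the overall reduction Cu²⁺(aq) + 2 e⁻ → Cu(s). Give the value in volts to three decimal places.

Adding the free-energy changes (−nFE°) of the two steps gives −n₃FE°₃ = −n₁FE°₁ − n₂FE°₂.
E°₃ = (1×+0.16 + 1×+0.52) / 2 = (+0.680) / 2 = +0.340 V.

+0.340 V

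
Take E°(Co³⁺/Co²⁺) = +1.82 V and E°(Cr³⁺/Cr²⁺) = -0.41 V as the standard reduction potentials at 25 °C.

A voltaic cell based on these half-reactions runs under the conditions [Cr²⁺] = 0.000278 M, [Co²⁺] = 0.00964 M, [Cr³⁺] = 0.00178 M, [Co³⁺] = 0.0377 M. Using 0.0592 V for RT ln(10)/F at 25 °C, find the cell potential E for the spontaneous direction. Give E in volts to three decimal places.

+2.217 V

Co³⁺/Co²⁺ is the cathode (higher E°), Cr³⁺/Cr²⁺ the anode: E°cell = +1.82 − (-0.41) = +2.23 V, n = 1.
Overall: Co³⁺(aq) + Cr²⁺(aq) → Co²⁺(aq) + Cr³⁺(aq)
Q = [Co²⁺]·[Cr³⁺] / ([Co³⁺]·[Cr²⁺]); log Q = 0.214.
E = E° − (0.0592/n) log Q = +2.23 − (0.0592/1)(0.214) = +2.217 V.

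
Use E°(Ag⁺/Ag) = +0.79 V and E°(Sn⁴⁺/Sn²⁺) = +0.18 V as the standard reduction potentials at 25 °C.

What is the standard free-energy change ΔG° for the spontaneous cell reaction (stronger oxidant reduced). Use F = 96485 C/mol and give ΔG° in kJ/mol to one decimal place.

Ag⁺/Ag (E° = +0.79 V) is the cathode; Sn⁴⁺/Sn²⁺ (E° = +0.18 V) is the anode, so E°cell = +0.61 V.
Balancing electrons gives n = 2 (lcm of 1 and 2).
ΔG° = −nFE° = −(2)(96485)(+0.61) = -117,712 J = -117.7 kJ/mol.

-117.7 kJ/mol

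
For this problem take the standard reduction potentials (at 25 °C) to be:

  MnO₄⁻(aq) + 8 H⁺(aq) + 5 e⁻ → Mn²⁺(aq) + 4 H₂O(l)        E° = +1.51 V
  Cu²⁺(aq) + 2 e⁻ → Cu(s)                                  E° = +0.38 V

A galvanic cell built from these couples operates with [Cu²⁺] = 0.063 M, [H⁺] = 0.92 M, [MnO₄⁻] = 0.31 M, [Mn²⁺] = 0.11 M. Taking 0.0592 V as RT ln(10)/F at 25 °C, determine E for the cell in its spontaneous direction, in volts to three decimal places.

MnO₄⁻/Mn²⁺ is the cathode (higher E°), Cu²⁺/Cu the anode: E°cell = +1.51 − (+0.38) = +1.13 V, n = 10.
Overall: 2 MnO₄⁻(aq) + 16 H⁺(aq) + 5 Cu(s) → 2 Mn²⁺(aq) + 8 H₂O(l) + 5 Cu²⁺(aq)
Q = [Mn²⁺]^2·[Cu²⁺]^5 / ([MnO₄⁻]^2·[H⁺]^16); log Q = -6.324.
E = E° − (0.0592/n) log Q = +1.13 − (0.0592/10)(-6.324) = +1.167 V.

+1.167 V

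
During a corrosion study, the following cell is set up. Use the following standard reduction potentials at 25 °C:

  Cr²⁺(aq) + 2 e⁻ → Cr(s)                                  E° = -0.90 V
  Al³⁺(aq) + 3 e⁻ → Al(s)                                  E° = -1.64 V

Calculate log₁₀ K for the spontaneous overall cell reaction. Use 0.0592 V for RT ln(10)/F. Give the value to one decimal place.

75.0

Cathode: Cr²⁺/Cr; anode: Al³⁺/Al. E°cell = +0.74 V, n = 6.
log K = nE°cell / 0.0592 = (6)(+0.74) / 0.0592 = 75.0.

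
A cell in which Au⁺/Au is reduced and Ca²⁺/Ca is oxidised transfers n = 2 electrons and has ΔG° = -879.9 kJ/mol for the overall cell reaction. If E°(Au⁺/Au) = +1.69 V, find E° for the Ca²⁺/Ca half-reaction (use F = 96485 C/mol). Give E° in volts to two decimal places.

-2.87 V

E°cell = −ΔG°/(nF) = −(-879.9×10³)/((2)(96485)) = +4.560 V.
Since Au⁺/Au is the cathode and Ca²⁺/Ca the anode, E°cell = E°(Au⁺/Au) − E°(Ca²⁺/Ca).
So E°(Ca²⁺/Ca) = E°(Au⁺/Au) − E°cell = (+1.69) − (+4.560) = -2.87 V.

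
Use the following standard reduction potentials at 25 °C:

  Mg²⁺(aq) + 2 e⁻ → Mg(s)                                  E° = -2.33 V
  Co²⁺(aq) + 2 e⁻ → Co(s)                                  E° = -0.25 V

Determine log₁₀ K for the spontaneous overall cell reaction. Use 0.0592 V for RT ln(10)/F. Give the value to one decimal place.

Cathode: Co²⁺/Co; anode: Mg²⁺/Mg. E°cell = +2.08 V, n = 2.
log K = nE°cell / 0.0592 = (2)(+2.08) / 0.0592 = 70.3.

70.3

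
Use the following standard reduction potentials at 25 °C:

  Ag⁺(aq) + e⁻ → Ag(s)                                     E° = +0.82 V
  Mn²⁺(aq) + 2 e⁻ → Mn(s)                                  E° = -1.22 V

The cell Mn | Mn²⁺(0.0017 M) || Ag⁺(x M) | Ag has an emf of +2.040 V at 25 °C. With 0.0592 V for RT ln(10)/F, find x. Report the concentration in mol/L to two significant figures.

Ag⁺/Ag is the cathode, Mn²⁺/Mn the anode: E°cell = +2.04 V, n = 2.
Overall reaction: 2 Ag⁺(aq) + Mn(s) → 2 Ag(s) + Mn²⁺(aq); Q = [Mn²⁺]^1/[Ag⁺]^2.
From E = E° − (0.0592/n) log Q: log Q = (E° − E)·n/0.0592 = (+2.04 − (+2.040))·2/0.0592 = 0.0000.
So 2·log[Ag⁺] = 1·log(0.0017) − log Q = -2.7696 − (0.0000) = -2.7696; log[Ag⁺] = -2.7696 / 2 = -1.3848; [Ag⁺] = 10^(-1.3848) ≈ 0.041 M.

0.041 M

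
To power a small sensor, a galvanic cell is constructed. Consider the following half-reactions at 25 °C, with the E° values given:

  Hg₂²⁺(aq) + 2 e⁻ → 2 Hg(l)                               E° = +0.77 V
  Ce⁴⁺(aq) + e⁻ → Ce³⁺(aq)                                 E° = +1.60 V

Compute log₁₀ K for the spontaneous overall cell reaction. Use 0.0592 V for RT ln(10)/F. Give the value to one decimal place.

28.0

Cathode: Ce⁴⁺/Ce³⁺; anode: Hg₂²⁺/Hg. E°cell = +0.83 V, n = 2.
log K = nE°cell / 0.0592 = (2)(+0.83) / 0.0592 = 28.0.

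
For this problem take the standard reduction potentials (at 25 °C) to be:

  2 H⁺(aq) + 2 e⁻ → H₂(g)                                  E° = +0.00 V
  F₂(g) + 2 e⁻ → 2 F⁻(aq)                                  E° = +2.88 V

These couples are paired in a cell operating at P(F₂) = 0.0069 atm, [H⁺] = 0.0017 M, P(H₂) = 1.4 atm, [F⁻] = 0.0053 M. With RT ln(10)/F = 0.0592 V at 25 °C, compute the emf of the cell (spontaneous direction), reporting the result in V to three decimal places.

F₂/F⁻ is the cathode (higher E°), H⁺/H₂ the anode: E°cell = +2.88 − (+0.00) = +2.88 V, n = 2.
Overall: F₂(g) + H₂(g) → 2 F⁻(aq) + 2 H⁺(aq)
Q = [F⁻]^2·[H⁺]^2 / (P(F₂)·P(H₂)); log Q = -8.076.
E = E° − (0.0592/n) log Q = +2.88 − (0.0592/2)(-8.076) = +3.119 V.

+3.119 V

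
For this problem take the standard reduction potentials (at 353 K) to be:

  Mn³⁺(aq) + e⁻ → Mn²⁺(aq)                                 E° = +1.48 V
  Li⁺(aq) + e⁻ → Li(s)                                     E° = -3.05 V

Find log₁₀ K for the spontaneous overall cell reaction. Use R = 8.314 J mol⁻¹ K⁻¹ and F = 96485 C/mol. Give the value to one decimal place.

64.7

Cathode: Mn³⁺/Mn²⁺; anode: Li⁺/Li. E°cell = (+1.48) − (-3.05) = +4.53 V, with n = 1.
ΔG° = −nFE° = −RT ln K, so ln K = nFE°/(RT) = (1)(96485)(+4.53) / ((8.314)(353)) = 148.927.
log₁₀ K = 148.927 / ln 10 = 64.7.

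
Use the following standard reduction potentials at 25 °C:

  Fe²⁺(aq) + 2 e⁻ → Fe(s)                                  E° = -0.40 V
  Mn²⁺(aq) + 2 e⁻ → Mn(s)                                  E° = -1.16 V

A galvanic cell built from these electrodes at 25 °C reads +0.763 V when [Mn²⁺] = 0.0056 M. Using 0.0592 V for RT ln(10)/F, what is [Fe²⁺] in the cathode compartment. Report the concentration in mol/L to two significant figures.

0.0071 M

Fe²⁺/Fe is the cathode, Mn²⁺/Mn the anode: E°cell = +0.76 V, n = 2.
Overall reaction: Fe²⁺(aq) + Mn(s) → Fe(s) + Mn²⁺(aq); Q = [Mn²⁺]^1/[Fe²⁺]^1.
From E = E° − (0.0592/n) log Q: log Q = (E° − E)·n/0.0592 = (+0.76 − (+0.763))·2/0.0592 = -0.1014.
So 1·log[Fe²⁺] = 1·log(0.0056) − log Q = -2.2518 − (-0.1014) = -2.1504; [Fe²⁺] = 10^(-2.1504) ≈ 0.0071 M.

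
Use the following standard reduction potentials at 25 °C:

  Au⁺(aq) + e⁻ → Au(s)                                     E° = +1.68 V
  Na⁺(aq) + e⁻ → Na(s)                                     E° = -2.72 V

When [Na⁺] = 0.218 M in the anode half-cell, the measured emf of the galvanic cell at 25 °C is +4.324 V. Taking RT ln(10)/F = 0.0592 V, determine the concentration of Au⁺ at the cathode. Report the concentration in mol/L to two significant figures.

Au⁺/Au is the cathode, Na⁺/Na the anode: E°cell = +4.40 V, n = 1.
Overall reaction: Au⁺(aq) + Na(s) → Au(s) + Na⁺(aq); Q = [Na⁺]^1/[Au⁺]^1.
From E = E° − (0.0592/n) log Q: log Q = (E° − E)·n/0.0592 = (+4.40 − (+4.324))·1/0.0592 = 1.2838.
So 1·log[Au⁺] = 1·log(0.218) − log Q = -0.6615 − (1.2838) = -1.9453; [Au⁺] = 10^(-1.9453) ≈ 0.011 M.

0.011 M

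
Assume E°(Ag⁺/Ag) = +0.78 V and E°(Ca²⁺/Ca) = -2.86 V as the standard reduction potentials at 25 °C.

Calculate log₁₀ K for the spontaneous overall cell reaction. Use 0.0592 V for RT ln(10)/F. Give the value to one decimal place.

Cathode: Ag⁺/Ag; anode: Ca²⁺/Ca. E°cell = +3.64 V, n = 2.
log K = nE°cell / 0.0592 = (2)(+3.64) / 0.0592 = 123.0.

123.0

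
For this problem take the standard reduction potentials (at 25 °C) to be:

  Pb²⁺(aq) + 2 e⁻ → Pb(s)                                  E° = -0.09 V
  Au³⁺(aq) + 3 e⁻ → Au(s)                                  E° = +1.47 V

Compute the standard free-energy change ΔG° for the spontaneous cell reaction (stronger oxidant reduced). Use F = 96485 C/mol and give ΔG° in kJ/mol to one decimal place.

Au³⁺/Au (E° = +1.47 V) is the cathode; Pb²⁺/Pb (E° = -0.09 V) is the anode, so E°cell = +1.56 V.
Balancing electrons gives n = 6 (lcm of 3 and 2).
ΔG° = −nFE° = −(6)(96485)(+1.56) = -903,100 J = -903.1 kJ/mol.

-903.1 kJ/mol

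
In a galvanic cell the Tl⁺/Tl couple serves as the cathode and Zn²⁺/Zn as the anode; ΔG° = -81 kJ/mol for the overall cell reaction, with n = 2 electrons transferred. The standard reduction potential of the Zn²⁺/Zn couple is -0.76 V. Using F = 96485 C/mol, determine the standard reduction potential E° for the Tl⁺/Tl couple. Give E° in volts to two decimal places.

-0.34 V

E°cell = −ΔG°/(nF) = −(-81×10³)/((2)(96485)) = +0.420 V.
Since Tl⁺/Tl is the cathode and Zn²⁺/Zn the anode, E°cell = E°(Tl⁺/Tl) − E°(Zn²⁺/Zn).
So E°(Tl⁺/Tl) = E°cell + E°(Zn²⁺/Zn) = +0.420 + (-0.76) = -0.34 V.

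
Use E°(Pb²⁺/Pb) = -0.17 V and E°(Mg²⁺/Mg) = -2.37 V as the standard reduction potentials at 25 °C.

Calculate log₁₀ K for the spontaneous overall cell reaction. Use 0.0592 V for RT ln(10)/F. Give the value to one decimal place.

74.3

Cathode: Pb²⁺/Pb; anode: Mg²⁺/Mg. E°cell = +2.20 V, n = 2.
log K = nE°cell / 0.0592 = (2)(+2.20) / 0.0592 = 74.3.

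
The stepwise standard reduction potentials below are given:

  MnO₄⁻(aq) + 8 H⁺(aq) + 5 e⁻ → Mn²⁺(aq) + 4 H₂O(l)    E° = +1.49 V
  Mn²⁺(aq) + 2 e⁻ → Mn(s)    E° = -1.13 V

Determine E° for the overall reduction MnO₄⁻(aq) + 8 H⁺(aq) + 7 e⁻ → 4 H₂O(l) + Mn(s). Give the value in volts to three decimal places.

Standard free energies of sequential steps add: ΔG°₃ = ΔG°₁ + ΔG°₂, so n₃E°₃ = n₁E°₁ + n₂E°₂.
E°₃ = (5×+1.49 + 2×-1.13) / 7 = (+5.190) / 7 = +0.741 V.

+0.741 V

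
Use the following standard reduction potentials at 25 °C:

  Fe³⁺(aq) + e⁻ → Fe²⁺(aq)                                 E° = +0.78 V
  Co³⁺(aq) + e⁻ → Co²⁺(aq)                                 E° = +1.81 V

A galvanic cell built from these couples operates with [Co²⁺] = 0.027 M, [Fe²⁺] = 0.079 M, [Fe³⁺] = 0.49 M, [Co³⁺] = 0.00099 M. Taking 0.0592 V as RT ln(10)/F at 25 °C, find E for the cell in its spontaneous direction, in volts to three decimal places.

+0.898 V

Co³⁺/Co²⁺ is the cathode (higher E°), Fe³⁺/Fe²⁺ the anode: E°cell = +1.81 − (+0.78) = +1.03 V, n = 1.
Overall: Co³⁺(aq) + Fe²⁺(aq) → Co²⁺(aq) + Fe³⁺(aq)
Q = [Co²⁺]·[Fe³⁺] / ([Co³⁺]·[Fe²⁺]); log Q = 2.228.
E = E° − (0.0592/n) log Q = +1.03 − (0.0592/1)(2.228) = +0.898 V.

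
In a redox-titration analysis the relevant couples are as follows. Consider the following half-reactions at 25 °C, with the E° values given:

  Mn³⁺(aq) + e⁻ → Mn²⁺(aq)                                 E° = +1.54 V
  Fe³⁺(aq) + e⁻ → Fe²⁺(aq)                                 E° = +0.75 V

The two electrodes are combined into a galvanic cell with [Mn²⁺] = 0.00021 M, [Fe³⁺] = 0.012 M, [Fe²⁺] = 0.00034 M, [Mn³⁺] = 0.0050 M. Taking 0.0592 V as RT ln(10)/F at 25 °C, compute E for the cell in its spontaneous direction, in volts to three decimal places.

Mn³⁺/Mn²⁺ is the cathode (higher E°), Fe³⁺/Fe²⁺ the anode: E°cell = +1.54 − (+0.75) = +0.79 V, n = 1.
Overall: Mn³⁺(aq) + Fe²⁺(aq) → Mn²⁺(aq) + Fe³⁺(aq)
Q = [Mn²⁺]·[Fe³⁺] / ([Mn³⁺]·[Fe²⁺]); log Q = 0.171.
E = E° − (0.0592/n) log Q = +0.79 − (0.0592/1)(0.171) = +0.780 V.

+0.780 V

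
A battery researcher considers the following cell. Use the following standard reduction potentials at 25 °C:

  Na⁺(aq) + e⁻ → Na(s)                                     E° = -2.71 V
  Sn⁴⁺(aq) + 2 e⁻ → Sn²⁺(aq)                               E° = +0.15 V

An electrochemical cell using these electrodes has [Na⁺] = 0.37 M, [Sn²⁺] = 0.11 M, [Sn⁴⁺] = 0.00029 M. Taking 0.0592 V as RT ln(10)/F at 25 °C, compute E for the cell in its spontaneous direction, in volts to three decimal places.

+2.809 V

Sn⁴⁺/Sn²⁺ is the cathode (higher E°), Na⁺/Na the anode: E°cell = +0.15 − (-2.71) = +2.86 V, n = 2.
Overall: Sn⁴⁺(aq) + 2 Na(s) → Sn²⁺(aq) + 2 Na⁺(aq)
Q = [Sn²⁺]·[Na⁺]^2 / ([Sn⁴⁺]); log Q = 1.715.
E = E° − (0.0592/n) log Q = +2.86 − (0.0592/2)(1.715) = +2.809 V.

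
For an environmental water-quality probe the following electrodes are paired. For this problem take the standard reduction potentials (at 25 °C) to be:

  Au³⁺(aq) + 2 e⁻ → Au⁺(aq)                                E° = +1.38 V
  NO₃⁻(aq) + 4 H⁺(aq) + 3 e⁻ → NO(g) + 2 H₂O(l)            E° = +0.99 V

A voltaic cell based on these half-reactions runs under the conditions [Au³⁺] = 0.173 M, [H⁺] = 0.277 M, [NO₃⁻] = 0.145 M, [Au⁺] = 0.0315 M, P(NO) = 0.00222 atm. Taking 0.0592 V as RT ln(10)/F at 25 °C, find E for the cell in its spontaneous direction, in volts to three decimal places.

Au³⁺/Au⁺ is the cathode (higher E°), NO₃⁻/NO the anode: E°cell = +1.38 − (+0.99) = +0.39 V, n = 6.
Overall: 3 Au³⁺(aq) + 2 NO(g) + 4 H₂O(l) → 3 Au⁺(aq) + 2 NO₃⁻(aq) + 8 H⁺(aq)
Q = [Au⁺]^3·[NO₃⁻]^2·[H⁺]^8 / ([Au³⁺]^3·P(NO)^2); log Q = -3.049.
E = E° − (0.0592/n) log Q = +0.39 − (0.0592/6)(-3.049) = +0.420 V.

+0.420 V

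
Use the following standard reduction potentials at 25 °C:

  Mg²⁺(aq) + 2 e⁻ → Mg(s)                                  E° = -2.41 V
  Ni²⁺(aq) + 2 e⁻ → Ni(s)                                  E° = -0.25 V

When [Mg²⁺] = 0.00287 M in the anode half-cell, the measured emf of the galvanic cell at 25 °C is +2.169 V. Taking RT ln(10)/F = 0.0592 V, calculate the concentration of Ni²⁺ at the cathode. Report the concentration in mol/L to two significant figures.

Ni²⁺/Ni is the cathode, Mg²⁺/Mg the anode: E°cell = +2.16 V, n = 2.
Overall reaction: Ni²⁺(aq) + Mg(s) → Ni(s) + Mg²⁺(aq); Q = [Mg²⁺]^1/[Ni²⁺]^1.
From E = E° − (0.0592/n) log Q: log Q = (E° − E)·n/0.0592 = (+2.16 − (+2.169))·2/0.0592 = -0.3041.
So 1·log[Ni²⁺] = 1·log(0.00287) − log Q = -2.5421 − (-0.3041) = -2.2380; [Ni²⁺] = 10^(-2.2380) ≈ 0.0058 M.

0.0058 M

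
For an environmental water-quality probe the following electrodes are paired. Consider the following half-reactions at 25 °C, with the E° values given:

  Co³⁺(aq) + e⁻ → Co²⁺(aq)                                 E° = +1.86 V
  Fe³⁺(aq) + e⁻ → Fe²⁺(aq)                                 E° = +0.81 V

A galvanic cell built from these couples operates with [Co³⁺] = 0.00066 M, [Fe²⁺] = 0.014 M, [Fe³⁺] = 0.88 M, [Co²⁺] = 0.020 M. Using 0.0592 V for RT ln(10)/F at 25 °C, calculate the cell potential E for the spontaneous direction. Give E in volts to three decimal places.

+0.856 V

Co³⁺/Co²⁺ is the cathode (higher E°), Fe³⁺/Fe²⁺ the anode: E°cell = +1.86 − (+0.81) = +1.05 V, n = 1.
Overall: Co³⁺(aq) + Fe²⁺(aq) → Co²⁺(aq) + Fe³⁺(aq)
Q = [Co²⁺]·[Fe³⁺] / ([Co³⁺]·[Fe²⁺]); log Q = 3.280.
E = E° − (0.0592/n) log Q = +1.05 − (0.0592/1)(3.280) = +0.856 V.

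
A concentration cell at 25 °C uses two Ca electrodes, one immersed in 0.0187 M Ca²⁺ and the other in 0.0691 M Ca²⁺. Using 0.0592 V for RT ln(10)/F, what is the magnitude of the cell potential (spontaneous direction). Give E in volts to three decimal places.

For a concentration cell E°cell = 0. The 0.0691 M side is the cathode (reduction is favoured where [Ca²⁺] is higher).
With n = 2, E = −(0.0592/2) log([Ca²⁺]ₐₙ/[Ca²⁺]꜀ₐₜ) = −(0.0592/2) log(0.0187/0.0691) = −(0.0592/2)(-0.568) = +0.017 V.

+0.017 V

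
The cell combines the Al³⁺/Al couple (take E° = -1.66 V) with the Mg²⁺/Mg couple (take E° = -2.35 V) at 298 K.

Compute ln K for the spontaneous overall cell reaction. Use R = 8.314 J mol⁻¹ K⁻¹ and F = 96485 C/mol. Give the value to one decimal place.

161.2

Cathode: Al³⁺/Al; anode: Mg²⁺/Mg. E°cell = (-1.66) − (-2.35) = +0.69 V, with n = 6.
ΔG° = −nFE° = −RT ln K, so ln K = nFE°/(RT) = (6)(96485)(+0.69) / ((8.314)(298)) = 161.226.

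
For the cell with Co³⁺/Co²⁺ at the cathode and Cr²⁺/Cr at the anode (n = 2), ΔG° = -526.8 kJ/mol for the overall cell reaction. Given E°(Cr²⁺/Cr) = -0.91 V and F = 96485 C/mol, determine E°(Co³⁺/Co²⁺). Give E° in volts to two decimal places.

+1.82 V

E°cell = −ΔG°/(nF) = −(-526.8×10³)/((2)(96485)) = +2.730 V.
Since Co³⁺/Co²⁺ is the cathode and Cr²⁺/Cr the anode, E°cell = E°(Co³⁺/Co²⁺) − E°(Cr²⁺/Cr).
So E°(Co³⁺/Co²⁺) = E°cell + E°(Cr²⁺/Cr) = +2.730 + (-0.91) = +1.82 V.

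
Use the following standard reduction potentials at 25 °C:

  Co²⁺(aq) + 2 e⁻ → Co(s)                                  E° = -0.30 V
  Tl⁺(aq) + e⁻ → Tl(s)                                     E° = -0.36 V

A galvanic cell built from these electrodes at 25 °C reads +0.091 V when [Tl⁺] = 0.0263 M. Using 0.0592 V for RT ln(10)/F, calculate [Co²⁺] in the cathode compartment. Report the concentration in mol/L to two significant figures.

Co²⁺/Co is the cathode, Tl⁺/Tl the anode: E°cell = +0.06 V, n = 2.
Overall reaction: Co²⁺(aq) + 2 Tl(s) → Co(s) + 2 Tl⁺(aq); Q = [Tl⁺]^2/[Co²⁺]^1.
From E = E° − (0.0592/n) log Q: log Q = (E° − E)·n/0.0592 = (+0.06 − (+0.091))·2/0.0592 = -1.0473.
So 1·log[Co²⁺] = 2·log(0.0263) − log Q = -3.1601 − (-1.0473) = -2.1128; [Co²⁺] = 10^(-2.1128) ≈ 0.0077 M.

0.0077 M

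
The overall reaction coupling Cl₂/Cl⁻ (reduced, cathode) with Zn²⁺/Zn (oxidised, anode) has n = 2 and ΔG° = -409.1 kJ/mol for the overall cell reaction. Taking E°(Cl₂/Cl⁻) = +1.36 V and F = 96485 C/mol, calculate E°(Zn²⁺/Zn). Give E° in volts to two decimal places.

E°cell = −ΔG°/(nF) = −(-409.1×10³)/((2)(96485)) = +2.120 V.
Since Cl₂/Cl⁻ is the cathode and Zn²⁺/Zn the anode, E°cell = E°(Cl₂/Cl⁻) − E°(Zn²⁺/Zn).
So E°(Zn²⁺/Zn) = E°(Cl₂/Cl⁻) − E°cell = (+1.36) − (+2.120) = -0.76 V.

-0.76 V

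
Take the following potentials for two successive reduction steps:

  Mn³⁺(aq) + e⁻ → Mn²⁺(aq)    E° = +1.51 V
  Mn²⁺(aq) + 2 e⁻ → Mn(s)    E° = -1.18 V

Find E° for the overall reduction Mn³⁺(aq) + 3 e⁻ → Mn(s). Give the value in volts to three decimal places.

Since ΔG° = −nFE° is additive over sequential reductions, n₃E°₃ = n₁E°₁ + n₂E°₂.
E°₃ = (1×+1.51 + 2×-1.18) / 3 = (-0.850) / 3 = -0.283 V.
E° values themselves are not directly additive — weighting by electron count is essential.

-0.283 V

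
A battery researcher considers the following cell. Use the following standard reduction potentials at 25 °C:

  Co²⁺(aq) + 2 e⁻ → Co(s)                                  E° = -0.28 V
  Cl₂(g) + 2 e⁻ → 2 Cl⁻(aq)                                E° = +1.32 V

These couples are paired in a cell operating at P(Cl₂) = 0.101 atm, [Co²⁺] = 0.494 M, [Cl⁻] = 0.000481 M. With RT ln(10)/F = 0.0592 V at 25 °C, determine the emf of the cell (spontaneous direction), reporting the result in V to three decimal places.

Cl₂/Cl⁻ is the cathode (higher E°), Co²⁺/Co the anode: E°cell = +1.32 − (-0.28) = +1.60 V, n = 2.
Overall: Cl₂(g) + Co(s) → 2 Cl⁻(aq) + Co²⁺(aq)
Q = [Cl⁻]^2·[Co²⁺] / (P(Cl₂)); log Q = -5.946.
E = E° − (0.0592/n) log Q = +1.60 − (0.0592/2)(-5.946) = +1.776 V.

+1.776 V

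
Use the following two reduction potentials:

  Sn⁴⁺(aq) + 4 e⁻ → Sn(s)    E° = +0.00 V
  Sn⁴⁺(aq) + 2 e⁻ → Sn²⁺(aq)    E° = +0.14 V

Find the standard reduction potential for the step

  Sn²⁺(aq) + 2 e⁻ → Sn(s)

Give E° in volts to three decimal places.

-0.140 V

Sequential free energies add, so n₃E°₃ = n₁E°₁ + n₂E°₂.
With n₃ = 4, and the known step contributing 2×(+0.14) V, the unknown satisfies 2·E° = 4×(+0.00) − 2×(+0.14) = -0.280.
E° = -0.280 / 2 = -0.140 V.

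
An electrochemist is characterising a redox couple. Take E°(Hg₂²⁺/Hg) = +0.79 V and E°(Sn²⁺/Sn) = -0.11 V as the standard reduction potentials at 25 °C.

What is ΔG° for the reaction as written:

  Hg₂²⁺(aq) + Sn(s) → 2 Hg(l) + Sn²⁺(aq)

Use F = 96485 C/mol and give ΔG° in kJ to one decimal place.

As written, Hg₂²⁺/Hg is reduced (cathode) and Sn²⁺/Sn is oxidised (anode), so E°cell = (+0.79) − (-0.11) = +0.90 V.
Balancing electrons gives n = 2.
ΔG° = −nFE° = −(2)(96485)(+0.90) = -173,673 J = -173.7 kJ.

-173.7 kJ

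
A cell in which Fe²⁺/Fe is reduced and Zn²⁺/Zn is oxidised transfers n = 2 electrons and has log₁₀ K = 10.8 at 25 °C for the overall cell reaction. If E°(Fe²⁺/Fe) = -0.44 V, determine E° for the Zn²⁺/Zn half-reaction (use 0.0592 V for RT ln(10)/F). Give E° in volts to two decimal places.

E°cell = (0.0592/n)·log K = (0.0592/2)(10.8) = +0.320 V.
Since Fe²⁺/Fe is the cathode and Zn²⁺/Zn the anode, E°cell = E°(Fe²⁺/Fe) − E°(Zn²⁺/Zn).
So E°(Zn²⁺/Zn) = E°(Fe²⁺/Fe) − E°cell = (-0.44) − (+0.320) = -0.76 V.

-0.76 V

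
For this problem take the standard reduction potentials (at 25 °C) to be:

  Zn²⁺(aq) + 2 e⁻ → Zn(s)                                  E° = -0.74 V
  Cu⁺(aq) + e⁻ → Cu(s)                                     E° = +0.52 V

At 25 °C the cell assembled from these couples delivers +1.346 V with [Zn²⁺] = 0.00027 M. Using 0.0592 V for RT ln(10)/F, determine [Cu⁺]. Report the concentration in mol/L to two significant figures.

Cu⁺/Cu is the cathode, Zn²⁺/Zn the anode: E°cell = +1.26 V, n = 2.
Overall reaction: 2 Cu⁺(aq) + Zn(s) → 2 Cu(s) + Zn²⁺(aq); Q = [Zn²⁺]^1/[Cu⁺]^2.
From E = E° − (0.0592/n) log Q: log Q = (E° − E)·n/0.0592 = (+1.26 − (+1.346))·2/0.0592 = -2.9054.
So 2·log[Cu⁺] = 1·log(0.00027) − log Q = -3.5686 − (-2.9054) = -0.6632; log[Cu⁺] = -0.6632 / 2 = -0.3316; [Cu⁺] = 10^(-0.3316) ≈ 0.47 M.

0.47 M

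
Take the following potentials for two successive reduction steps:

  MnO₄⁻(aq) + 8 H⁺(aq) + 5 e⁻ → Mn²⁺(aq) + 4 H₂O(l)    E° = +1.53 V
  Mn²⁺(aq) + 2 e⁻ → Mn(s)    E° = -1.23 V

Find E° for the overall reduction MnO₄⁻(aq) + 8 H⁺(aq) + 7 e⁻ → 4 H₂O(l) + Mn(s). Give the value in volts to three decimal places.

+0.741 V

Since ΔG° = −nFE° is additive over sequential reductions, n₃E°₃ = n₁E°₁ + n₂E°₂.
E°₃ = (5×+1.53 + 2×-1.23) / 7 = (+5.190) / 7 = +0.741 V.
E° values themselves are not directly additive — weighting by electron count is essential.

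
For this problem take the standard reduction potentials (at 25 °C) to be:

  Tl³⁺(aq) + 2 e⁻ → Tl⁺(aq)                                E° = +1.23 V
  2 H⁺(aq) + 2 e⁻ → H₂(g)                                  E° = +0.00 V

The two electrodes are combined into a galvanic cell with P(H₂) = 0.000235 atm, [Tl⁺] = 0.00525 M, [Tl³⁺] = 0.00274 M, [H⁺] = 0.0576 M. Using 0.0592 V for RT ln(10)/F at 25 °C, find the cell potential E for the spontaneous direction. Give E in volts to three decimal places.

Tl³⁺/Tl⁺ is the cathode (higher E°), H⁺/H₂ the anode: E°cell = +1.23 − (+0.00) = +1.23 V, n = 2.
Overall: Tl³⁺(aq) + H₂(g) → Tl⁺(aq) + 2 H⁺(aq)
Q = [Tl⁺]·[H⁺]^2 / ([Tl³⁺]·P(H₂)); log Q = 1.432.
E = E° − (0.0592/n) log Q = +1.23 − (0.0592/2)(1.432) = +1.188 V.

+1.188 V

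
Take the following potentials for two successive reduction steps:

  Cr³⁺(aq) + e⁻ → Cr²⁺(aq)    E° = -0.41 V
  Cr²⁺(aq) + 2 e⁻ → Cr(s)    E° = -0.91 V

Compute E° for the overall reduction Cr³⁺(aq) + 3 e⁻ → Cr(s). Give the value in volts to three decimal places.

Adding the free-energy changes (−nFE°) of the two steps gives −n₃FE°₃ = −n₁FE°₁ − n₂FE°₂.
E°₃ = (1×-0.41 + 2×-0.91) / 3 = (-2.230) / 3 = -0.743 V.
Simply averaging or adding the two E° values would be wrong; the electron-weighted sum is required.

-0.743 V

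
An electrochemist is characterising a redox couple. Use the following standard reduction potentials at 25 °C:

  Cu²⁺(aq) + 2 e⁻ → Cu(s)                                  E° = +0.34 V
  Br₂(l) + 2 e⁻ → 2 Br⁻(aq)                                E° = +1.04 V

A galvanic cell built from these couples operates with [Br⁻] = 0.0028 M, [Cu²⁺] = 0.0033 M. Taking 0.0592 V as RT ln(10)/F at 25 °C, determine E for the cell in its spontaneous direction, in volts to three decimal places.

Br₂/Br⁻ is the cathode (higher E°), Cu²⁺/Cu the anode: E°cell = +1.04 − (+0.34) = +0.70 V, n = 2.
Overall: Br₂(l) + Cu(s) → 2 Br⁻(aq) + Cu²⁺(aq)
Q = [Br⁻]^2·[Cu²⁺]; log Q = -7.587.
E = E° − (0.0592/n) log Q = +0.70 − (0.0592/2)(-7.587) = +0.925 V.

+0.925 V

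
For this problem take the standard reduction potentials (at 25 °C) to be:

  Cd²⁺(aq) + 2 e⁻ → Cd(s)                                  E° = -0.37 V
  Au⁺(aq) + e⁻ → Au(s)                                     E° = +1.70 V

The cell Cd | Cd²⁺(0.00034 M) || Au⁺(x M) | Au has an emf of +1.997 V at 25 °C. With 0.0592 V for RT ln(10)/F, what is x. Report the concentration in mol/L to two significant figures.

Au⁺/Au is the cathode, Cd²⁺/Cd the anode: E°cell = +2.07 V, n = 2.
Overall reaction: 2 Au⁺(aq) + Cd(s) → 2 Au(s) + Cd²⁺(aq); Q = [Cd²⁺]^1/[Au⁺]^2.
From E = E° − (0.0592/n) log Q: log Q = (E° − E)·n/0.0592 = (+2.07 − (+1.997))·2/0.0592 = 2.4662.
So 2·log[Au⁺] = 1·log(0.00034) − log Q = -3.4685 − (2.4662) = -5.9347; log[Au⁺] = -5.9347 / 2 = -2.9674; [Au⁺] = 10^(-2.9674) ≈ 0.0011 M.

0.0011 M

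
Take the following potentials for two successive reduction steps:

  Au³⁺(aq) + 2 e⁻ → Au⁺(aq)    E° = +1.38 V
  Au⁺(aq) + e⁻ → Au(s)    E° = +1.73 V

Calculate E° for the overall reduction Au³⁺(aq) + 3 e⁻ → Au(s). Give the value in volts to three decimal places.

+1.497 V

Standard free energies of sequential steps add: ΔG°₃ = ΔG°₁ + ΔG°₂, so n₃E°₃ = n₁E°₁ + n₂E°₂.
E°₃ = (2×+1.38 + 1×+1.73) / 3 = (+4.490) / 3 = +1.497 V.
E° values themselves are not directly additive — weighting by electron count is essential.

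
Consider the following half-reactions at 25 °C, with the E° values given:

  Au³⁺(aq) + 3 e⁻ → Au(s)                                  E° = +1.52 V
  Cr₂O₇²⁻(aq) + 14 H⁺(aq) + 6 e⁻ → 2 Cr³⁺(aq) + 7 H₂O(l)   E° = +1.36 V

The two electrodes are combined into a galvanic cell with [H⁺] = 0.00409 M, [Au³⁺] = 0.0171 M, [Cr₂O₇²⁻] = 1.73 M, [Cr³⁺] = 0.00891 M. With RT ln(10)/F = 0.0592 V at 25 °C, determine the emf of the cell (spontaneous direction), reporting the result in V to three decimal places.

Au³⁺/Au is the cathode (higher E°), Cr₂O₇²⁻/Cr³⁺ the anode: E°cell = +1.52 − (+1.36) = +0.16 V, n = 6.
Overall: 2 Au³⁺(aq) + 2 Cr³⁺(aq) + 7 H₂O(l) → 2 Au(s) + Cr₂O₇²⁻(aq) + 14 H⁺(aq)
Q = [Cr₂O₇²⁻]·[H⁺]^14 / ([Au³⁺]^2·[Cr³⁺]^2); log Q = -25.564.
E = E° − (0.0592/n) log Q = +0.16 − (0.0592/6)(-25.564) = +0.412 V.

+0.412 V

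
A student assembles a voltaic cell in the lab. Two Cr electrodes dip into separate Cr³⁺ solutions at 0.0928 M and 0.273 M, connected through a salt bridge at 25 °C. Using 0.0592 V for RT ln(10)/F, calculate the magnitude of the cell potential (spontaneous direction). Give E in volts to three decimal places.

+0.009 V

For a concentration cell E°cell = 0. The 0.273 M side is the cathode (reduction is favoured where [Cr³⁺] is higher).
With n = 3, E = −(0.0592/3) log([Cr³⁺]ₐₙ/[Cr³⁺]꜀ₐₜ) = −(0.0592/3) log(0.0928/0.273) = −(0.0592/3)(-0.469) = +0.009 V.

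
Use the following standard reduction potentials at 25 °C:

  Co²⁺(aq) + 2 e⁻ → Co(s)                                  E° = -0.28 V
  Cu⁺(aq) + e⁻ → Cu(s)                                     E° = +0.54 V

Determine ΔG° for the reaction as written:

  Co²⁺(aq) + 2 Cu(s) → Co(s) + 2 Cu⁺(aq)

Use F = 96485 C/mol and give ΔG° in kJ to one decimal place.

+158.2 kJ

As written, Co²⁺/Co is reduced (cathode) and Cu⁺/Cu is oxidised (anode), so E°cell = (-0.28) − (+0.54) = -0.82 V.
Balancing electrons gives n = 2.
ΔG° = −nFE° = −(2)(96485)(-0.82) = 158,235 J = +158.2 kJ.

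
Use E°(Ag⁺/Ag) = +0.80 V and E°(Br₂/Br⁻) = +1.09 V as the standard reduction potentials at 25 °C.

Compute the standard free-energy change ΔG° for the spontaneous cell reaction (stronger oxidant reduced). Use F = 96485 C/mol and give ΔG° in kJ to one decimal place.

-56.0 kJ

Br₂/Br⁻ (E° = +1.09 V) is the cathode; Ag⁺/Ag (E° = +0.80 V) is the anode, so E°cell = +0.29 V.
Balancing electrons gives n = 2 (lcm of 2 and 1).
ΔG° = −nFE° = −(2)(96485)(+0.29) = -55,961 J = -56.0 kJ.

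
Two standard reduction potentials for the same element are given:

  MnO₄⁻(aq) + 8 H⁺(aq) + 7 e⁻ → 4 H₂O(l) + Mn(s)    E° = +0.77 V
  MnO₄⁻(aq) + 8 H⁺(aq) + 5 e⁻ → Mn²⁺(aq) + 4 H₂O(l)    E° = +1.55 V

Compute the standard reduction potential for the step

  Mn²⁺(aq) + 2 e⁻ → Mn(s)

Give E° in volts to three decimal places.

-1.180 V

Sequential free energies add, so n₃E°₃ = n₁E°₁ + n₂E°₂.
With n₃ = 7, and the known step contributing 5×(+1.55) V, the unknown satisfies 2·E° = 7×(+0.77) − 5×(+1.55) = -2.360.
E° = -2.360 / 2 = -1.180 V.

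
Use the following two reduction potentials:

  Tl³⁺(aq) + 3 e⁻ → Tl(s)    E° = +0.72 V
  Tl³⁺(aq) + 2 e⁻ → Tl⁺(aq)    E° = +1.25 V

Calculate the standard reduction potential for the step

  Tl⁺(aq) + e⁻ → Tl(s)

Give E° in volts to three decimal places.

Sequential free energies add, so n₃E°₃ = n₁E°₁ + n₂E°₂.
With n₃ = 3, and the known step contributing 2×(+1.25) V, the unknown satisfies 1·E° = 3×(+0.72) − 2×(+1.25) = -0.340.
E° = -0.340 / 1 = -0.340 V.

-0.340 V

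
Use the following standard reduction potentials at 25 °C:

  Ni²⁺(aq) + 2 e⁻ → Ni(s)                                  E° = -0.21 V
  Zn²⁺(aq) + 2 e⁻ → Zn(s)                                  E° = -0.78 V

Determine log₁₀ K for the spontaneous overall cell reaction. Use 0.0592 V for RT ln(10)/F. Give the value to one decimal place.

19.3

Cathode: Ni²⁺/Ni; anode: Zn²⁺/Zn. E°cell = +0.57 V, n = 2.
log K = nE°cell / 0.0592 = (2)(+0.57) / 0.0592 = 19.3.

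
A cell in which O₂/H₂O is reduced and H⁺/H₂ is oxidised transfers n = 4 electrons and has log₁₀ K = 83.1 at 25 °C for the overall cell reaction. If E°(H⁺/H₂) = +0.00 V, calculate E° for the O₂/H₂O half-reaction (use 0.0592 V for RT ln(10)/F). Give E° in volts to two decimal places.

E°cell = (0.0592/n)·log K = (0.0592/4)(83.1) = +1.230 V.
Since O₂/H₂O is the cathode and H⁺/H₂ the anode, E°cell = E°(O₂/H₂O) − E°(H⁺/H₂).
So E°(O₂/H₂O) = E°cell + E°(H⁺/H₂) = +1.230 + (+0.00) = +1.23 V.

+1.23 V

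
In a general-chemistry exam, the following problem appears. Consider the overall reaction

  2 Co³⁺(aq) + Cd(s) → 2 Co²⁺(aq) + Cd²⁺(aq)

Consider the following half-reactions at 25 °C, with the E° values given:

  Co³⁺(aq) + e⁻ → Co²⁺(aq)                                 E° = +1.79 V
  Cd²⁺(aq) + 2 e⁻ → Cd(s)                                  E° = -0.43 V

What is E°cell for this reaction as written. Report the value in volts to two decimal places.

+2.22 V

The Co³⁺/Co²⁺ couple has the higher reduction potential, so it is the cathode; Cd²⁺/Cd is oxidised at the anode.
E°cell = E°(cathode) − E°(anode) = (+1.79) − (-0.43) = +2.22 V.
Since E°cell > 0, the reaction is spontaneous under standard conditions.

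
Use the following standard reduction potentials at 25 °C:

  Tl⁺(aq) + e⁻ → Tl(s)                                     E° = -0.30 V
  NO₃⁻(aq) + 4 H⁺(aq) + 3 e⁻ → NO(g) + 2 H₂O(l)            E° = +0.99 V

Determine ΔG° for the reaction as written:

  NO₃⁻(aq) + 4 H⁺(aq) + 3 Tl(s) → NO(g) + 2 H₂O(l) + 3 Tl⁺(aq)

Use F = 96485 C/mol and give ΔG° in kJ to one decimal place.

-373.4 kJ

As written, NO₃⁻/NO is reduced (cathode) and Tl⁺/Tl is oxidised (anode), so E°cell = (+0.99) − (-0.30) = +1.29 V.
Balancing electrons gives n = 3.
ΔG° = −nFE° = −(3)(96485)(+1.29) = -373,397 J = -373.4 kJ.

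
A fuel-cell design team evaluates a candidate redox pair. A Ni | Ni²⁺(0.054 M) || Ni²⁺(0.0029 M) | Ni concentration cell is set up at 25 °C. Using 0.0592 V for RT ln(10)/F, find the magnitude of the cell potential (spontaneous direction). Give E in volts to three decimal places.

+0.038 V

For a concentration cell E°cell = 0. The 0.054 M side is the cathode (reduction is favoured where [Ni²⁺] is higher).
With n = 2, E = −(0.0592/2) log([Ni²⁺]ₐₙ/[Ni²⁺]꜀ₐₜ) = −(0.0592/2) log(0.0029/0.054) = −(0.0592/2)(-1.270) = +0.038 V.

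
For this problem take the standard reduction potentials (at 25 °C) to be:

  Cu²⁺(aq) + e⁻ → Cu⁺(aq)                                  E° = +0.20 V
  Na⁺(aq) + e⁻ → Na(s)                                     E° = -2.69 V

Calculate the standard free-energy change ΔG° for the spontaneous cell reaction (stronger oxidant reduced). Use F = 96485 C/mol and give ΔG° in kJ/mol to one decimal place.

Cu²⁺/Cu⁺ (E° = +0.20 V) is the cathode; Na⁺/Na (E° = -2.69 V) is the anode, so E°cell = +2.89 V.
Balancing electrons gives n = 1 (lcm of 1 and 1).
ΔG° = −nFE° = −(1)(96485)(+2.89) = -278,842 J = -278.8 kJ/mol.

-278.8 kJ/mol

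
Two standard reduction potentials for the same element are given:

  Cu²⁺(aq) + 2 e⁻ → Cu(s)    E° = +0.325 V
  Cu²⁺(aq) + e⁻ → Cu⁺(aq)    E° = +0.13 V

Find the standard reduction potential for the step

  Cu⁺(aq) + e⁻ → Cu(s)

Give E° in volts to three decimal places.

Sequential free energies add, so n₃E°₃ = n₁E°₁ + n₂E°₂.
With n₃ = 2, and the known step contributing 1×(+0.13) V, the unknown satisfies 1·E° = 2×(+0.325) − 1×(+0.13) = +0.520.
E° = +0.520 / 1 = +0.520 V.

+0.520 V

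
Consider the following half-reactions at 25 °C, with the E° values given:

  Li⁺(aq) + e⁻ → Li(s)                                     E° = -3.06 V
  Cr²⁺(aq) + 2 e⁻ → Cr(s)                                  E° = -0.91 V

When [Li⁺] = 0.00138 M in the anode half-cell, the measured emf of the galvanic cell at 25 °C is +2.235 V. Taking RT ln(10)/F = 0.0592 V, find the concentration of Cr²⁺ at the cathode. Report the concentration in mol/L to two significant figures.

Cr²⁺/Cr is the cathode, Li⁺/Li the anode: E°cell = +2.15 V, n = 2.
Overall reaction: Cr²⁺(aq) + 2 Li(s) → Cr(s) + 2 Li⁺(aq); Q = [Li⁺]^2/[Cr²⁺]^1.
From E = E° − (0.0592/n) log Q: log Q = (E° − E)·n/0.0592 = (+2.15 − (+2.235))·2/0.0592 = -2.8716.
So 1·log[Cr²⁺] = 2·log(0.00138) − log Q = -5.7202 − (-2.8716) = -2.8486; [Cr²⁺] = 10^(-2.8486) ≈ 0.0014 M.

0.0014 M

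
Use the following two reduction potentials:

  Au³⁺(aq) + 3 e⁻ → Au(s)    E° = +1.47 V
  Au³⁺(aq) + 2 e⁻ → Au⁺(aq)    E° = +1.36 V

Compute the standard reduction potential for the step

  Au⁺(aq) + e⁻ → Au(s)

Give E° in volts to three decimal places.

Sequential free energies add, so n₃E°₃ = n₁E°₁ + n₂E°₂.
With n₃ = 3, and the known step contributing 2×(+1.36) V, the unknown satisfies 1·E° = 3×(+1.47) − 2×(+1.36) = +1.690.
E° = +1.690 / 1 = +1.690 V.

+1.690 V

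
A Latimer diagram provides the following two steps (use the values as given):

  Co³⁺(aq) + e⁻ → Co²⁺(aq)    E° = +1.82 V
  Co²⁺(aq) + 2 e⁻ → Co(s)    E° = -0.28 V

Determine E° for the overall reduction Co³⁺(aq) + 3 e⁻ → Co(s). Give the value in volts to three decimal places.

Since ΔG° = −nFE° is additive over sequential reductions, n₃E°₃ = n₁E°₁ + n₂E°₂.
E°₃ = (1×+1.82 + 2×-0.28) / 3 = (+1.260) / 3 = +0.420 V.
E° values themselves are not directly additive — weighting by electron count is essential.

+0.420 V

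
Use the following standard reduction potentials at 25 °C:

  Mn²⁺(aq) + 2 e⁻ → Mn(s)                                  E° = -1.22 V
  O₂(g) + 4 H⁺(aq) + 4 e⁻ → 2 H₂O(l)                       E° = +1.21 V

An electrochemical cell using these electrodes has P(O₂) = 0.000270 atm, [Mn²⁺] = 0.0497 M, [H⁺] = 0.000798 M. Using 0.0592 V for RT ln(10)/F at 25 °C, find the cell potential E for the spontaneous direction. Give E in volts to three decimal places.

O₂/H₂O is the cathode (higher E°), Mn²⁺/Mn the anode: E°cell = +1.21 − (-1.22) = +2.43 V, n = 4.
Overall: O₂(g) + 4 H⁺(aq) + 2 Mn(s) → 2 H₂O(l) + 2 Mn²⁺(aq)
Q = [Mn²⁺]^2 / (P(O₂)·[H⁺]^4); log Q = 13.353.
E = E° − (0.0592/n) log Q = +2.43 − (0.0592/4)(13.353) = +2.232 V.

+2.232 V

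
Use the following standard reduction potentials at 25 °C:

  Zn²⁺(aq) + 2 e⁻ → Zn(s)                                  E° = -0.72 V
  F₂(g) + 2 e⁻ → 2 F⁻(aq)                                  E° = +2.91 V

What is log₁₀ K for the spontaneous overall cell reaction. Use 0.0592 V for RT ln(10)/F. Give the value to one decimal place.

122.6

Cathode: F₂/F⁻; anode: Zn²⁺/Zn. E°cell = +3.63 V, n = 2.
log K = nE°cell / 0.0592 = (2)(+3.63) / 0.0592 = 122.6.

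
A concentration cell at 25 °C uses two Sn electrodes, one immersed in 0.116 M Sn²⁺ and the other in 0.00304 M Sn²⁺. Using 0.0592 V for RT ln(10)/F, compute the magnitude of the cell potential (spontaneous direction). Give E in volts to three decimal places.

+0.047 V

For a concentration cell E°cell = 0. The 0.116 M side is the cathode (reduction is favoured where [Sn²⁺] is higher).
With n = 2, E = −(0.0592/2) log([Sn²⁺]ₐₙ/[Sn²⁺]꜀ₐₜ) = −(0.0592/2) log(0.00304/0.116) = −(0.0592/2)(-1.582) = +0.047 V.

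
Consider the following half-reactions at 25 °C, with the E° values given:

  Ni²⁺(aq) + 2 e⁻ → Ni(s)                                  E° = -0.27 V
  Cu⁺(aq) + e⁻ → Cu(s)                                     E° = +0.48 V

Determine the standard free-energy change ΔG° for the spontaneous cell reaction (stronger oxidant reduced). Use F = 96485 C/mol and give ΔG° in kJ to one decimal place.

Cu⁺/Cu (E° = +0.48 V) is the cathode; Ni²⁺/Ni (E° = -0.27 V) is the anode, so E°cell = +0.75 V.
Balancing electrons gives n = 2 (lcm of 1 and 2).
ΔG° = −nFE° = −(2)(96485)(+0.75) = -144,728 J = -144.7 kJ.

-144.7 kJ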